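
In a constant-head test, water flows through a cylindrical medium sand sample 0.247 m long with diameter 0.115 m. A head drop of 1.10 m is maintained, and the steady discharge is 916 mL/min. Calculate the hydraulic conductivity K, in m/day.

28.5

Cross-sectional area A = π·(d/2)² = π × (0.115/2)² = 0.01039 m².
Convert discharge: 916 mL/min = 1.527e-05 m³/s.
Darcy's law rearranged: K = Q·L / (A·Δh) = 1.527e-05 × 0.247 / (0.01039 × 1.10) = 0.0003300 m/s = 28.52 m/day.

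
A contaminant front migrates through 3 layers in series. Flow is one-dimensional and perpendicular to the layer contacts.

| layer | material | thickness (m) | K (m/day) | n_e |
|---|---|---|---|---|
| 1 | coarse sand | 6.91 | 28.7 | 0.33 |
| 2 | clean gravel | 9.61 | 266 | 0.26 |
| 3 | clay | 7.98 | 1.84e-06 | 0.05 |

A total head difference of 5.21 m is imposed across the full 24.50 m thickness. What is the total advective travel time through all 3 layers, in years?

With flow normal to the layers, continuity requires the same specific discharge q through every layer.
Σ(b_i/K_i) = 6.91/28.7 + 9.61/266 + 7.98/1.84e-06 = 4.337e+06 d.
q = Δh / Σ(b_i/K_i) = 5.21 / 4.337e+06 = 1.201e-06 m/day.
In each layer the seepage velocity is v_i = q/n_i, so the layer transit time is t_i = b_i·n_i / q:
  layer 1 (coarse sand): t_1 = 6.91 × 0.33 / 1.201e-06 = 1.898e+06 d
  layer 2 (clean gravel): t_2 = 9.61 × 0.26 / 1.201e-06 = 2.080e+06 d
  layer 3 (clay): t_3 = 7.98 × 0.05 / 1.201e-06 = 3.321e+05 d
Total t = Σ t_i = 4.310e+06 days = 11801 years.

11800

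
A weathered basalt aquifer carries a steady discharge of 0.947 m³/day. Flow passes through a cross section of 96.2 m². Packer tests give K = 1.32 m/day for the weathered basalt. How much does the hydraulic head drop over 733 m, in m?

5.47

From Q = K·A·i, i = Q / (K·A) = 0.947 / (1.320 × 96.20) = 0.007458.
Head loss Δh = i · L = 0.007458 × 733 = 5.466 m.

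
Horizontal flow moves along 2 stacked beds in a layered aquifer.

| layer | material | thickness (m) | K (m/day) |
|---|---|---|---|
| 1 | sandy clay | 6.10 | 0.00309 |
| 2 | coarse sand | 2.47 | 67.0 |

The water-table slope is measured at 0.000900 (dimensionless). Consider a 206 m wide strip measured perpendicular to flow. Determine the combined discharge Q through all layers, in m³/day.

30.7

Flow is parallel to layering, so each bed carries its own Darcy discharge and the transmissivities add.
Σ(K_i·b_i) = 0.00309×6.10 + 67.0×2.47 = 165.5 m²/day.
Hydraulic gradient i = 0.000900.
Q = Σ(K_i·b_i) · W · i = 165.5 × 206 × 0.0009000 = 30.69 m³/day.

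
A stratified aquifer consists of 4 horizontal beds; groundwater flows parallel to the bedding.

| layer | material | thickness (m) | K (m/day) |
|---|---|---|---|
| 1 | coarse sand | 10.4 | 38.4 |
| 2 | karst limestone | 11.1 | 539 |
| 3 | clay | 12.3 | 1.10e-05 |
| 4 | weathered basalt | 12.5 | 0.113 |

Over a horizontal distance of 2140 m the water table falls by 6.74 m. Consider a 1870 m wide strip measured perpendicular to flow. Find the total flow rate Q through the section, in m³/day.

37600

Flow is parallel to layering, so each bed carries its own Darcy discharge and the transmissivities add.
Σ(K_i·b_i) = 38.4×10.4 + 539×11.1 + 1.10e-05×12.3 + 0.113×12.5 = 6384 m²/day.
Hydraulic gradient i = Δh / L = 6.74 / 2140 = 0.003150.
Q = Σ(K_i·b_i) · W · i = 6384 × 1870 × 0.003150 = 37597 m³/day.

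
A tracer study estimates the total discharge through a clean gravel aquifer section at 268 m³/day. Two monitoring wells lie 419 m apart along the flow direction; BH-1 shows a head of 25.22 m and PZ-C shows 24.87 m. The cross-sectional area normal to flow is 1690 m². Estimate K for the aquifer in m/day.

Hydraulic gradient i = (25.22 − 24.87) / 419 = 0.35 / 419 = 0.0008353.
From Q = K·A·i, K = Q / (A·i) = 268 / (1690 × 0.0008353) = 189.8 m/day.

190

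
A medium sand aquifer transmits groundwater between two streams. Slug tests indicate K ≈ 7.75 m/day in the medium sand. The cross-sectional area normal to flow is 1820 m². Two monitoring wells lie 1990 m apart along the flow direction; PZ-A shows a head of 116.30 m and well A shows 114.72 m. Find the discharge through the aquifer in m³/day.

Hydraulic gradient i = (116.30 − 114.72) / 1990 = 1.58 / 1990 = 0.0007940.
Darcy's law: Q = K · A · i = 7.750 × 1820 × 0.0007940 = 11.20 m³/day.

11.2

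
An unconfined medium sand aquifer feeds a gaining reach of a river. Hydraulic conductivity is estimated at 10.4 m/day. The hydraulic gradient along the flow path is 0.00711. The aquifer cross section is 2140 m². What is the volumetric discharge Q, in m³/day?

158

Hydraulic gradient i = 0.00711.
Darcy's law: Q = K · A · i = 10.40 × 2140 × 0.007110 = 158.2 m³/day.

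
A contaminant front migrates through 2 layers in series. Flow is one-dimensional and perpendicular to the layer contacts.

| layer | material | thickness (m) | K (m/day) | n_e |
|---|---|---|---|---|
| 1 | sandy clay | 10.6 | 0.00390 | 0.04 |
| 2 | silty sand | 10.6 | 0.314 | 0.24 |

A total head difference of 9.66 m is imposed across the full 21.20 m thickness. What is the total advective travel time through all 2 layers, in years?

2.31

With flow normal to the layers, continuity requires the same specific discharge q through every layer.
Σ(b_i/K_i) = 10.6/0.00390 + 10.6/0.314 = 2752 d.
q = Δh / Σ(b_i/K_i) = 9.66 / 2752 = 0.003511 m/day.
In each layer the seepage velocity is v_i = q/n_i, so the layer transit time is t_i = b_i·n_i / q:
  layer 1 (sandy clay): t_1 = 10.6 × 0.04 / 0.003511 = 120.8 d
  layer 2 (silty sand): t_2 = 10.6 × 0.24 / 0.003511 = 724.7 d
Total t = Σ t_i = 845.5 days = 2.315 years.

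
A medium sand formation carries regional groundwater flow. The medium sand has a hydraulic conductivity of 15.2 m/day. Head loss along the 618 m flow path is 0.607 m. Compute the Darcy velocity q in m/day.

Hydraulic gradient i = Δh / L = 0.607 / 618 = 0.0009822.
Specific discharge q = K · i = 15.20 × 0.0009822 = 0.01493 m/day.

0.0149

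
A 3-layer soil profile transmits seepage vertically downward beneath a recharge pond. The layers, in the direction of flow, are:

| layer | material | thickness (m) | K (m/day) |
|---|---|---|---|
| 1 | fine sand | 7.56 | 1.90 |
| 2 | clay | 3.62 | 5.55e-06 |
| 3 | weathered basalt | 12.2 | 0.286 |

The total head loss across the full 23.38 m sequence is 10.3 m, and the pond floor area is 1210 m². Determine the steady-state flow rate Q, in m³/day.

Flow is perpendicular to layering, so the layers act in series and the equivalent K is the thickness-weighted harmonic mean.
Total thickness L = 7.56 + 3.62 + 12.2 = 23.38 m.
Σ(b_i/K_i) = 7.56/1.90 + 3.62/5.55e-06 + 12.2/0.286 = 6.523e+05 d.
K_eq = L / Σ(b_i/K_i) = 23.38 / 6.523e+05 = 3.584e-05 m/day.
Q = K_eq · A · (Δh/L) = 3.584e-05 × 1210 × (10.3/23.38) = 0.01911 m³/day.

0.0191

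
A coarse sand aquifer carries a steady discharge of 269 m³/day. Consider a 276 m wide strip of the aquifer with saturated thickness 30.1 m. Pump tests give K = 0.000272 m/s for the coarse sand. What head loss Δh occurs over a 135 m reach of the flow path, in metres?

Convert K: 0.000272 m/s × 86400 = 23.50 m/day.
Cross-sectional area A = 276 × 30.1 = 8308 m².
From Q = K·A·i, i = Q / (K·A) = 269 / (23.50 × 8308) = 0.001378.
Head loss Δh = i · L = 0.001378 × 135 = 0.1860 m.

0.186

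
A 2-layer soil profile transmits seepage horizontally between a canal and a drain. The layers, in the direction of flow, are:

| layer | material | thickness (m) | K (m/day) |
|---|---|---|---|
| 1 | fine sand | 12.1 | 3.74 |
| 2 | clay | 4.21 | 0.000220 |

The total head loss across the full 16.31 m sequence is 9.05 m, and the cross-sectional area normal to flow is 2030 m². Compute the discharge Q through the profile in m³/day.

0.960

Flow is perpendicular to layering, so the layers act in series and the equivalent K is the thickness-weighted harmonic mean.
Total thickness L = 12.1 + 4.21 = 16.31 m.
Σ(b_i/K_i) = 12.1/3.74 + 4.21/0.000220 = 19140 d.
K_eq = L / Σ(b_i/K_i) = 16.31 / 19140 = 0.0008522 m/day.
Q = K_eq · A · (Δh/L) = 0.0008522 × 2030 × (9.05/16.31) = 0.9599 m³/day.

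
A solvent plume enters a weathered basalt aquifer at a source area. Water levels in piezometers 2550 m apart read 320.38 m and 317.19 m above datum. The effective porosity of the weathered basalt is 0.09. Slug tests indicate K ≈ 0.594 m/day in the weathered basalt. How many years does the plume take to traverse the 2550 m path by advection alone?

846

Hydraulic gradient i = (320.38 − 317.19) / 2550 = 3.19 / 2550 = 0.001251.
Darcy flux q = K · i = 0.5940 × 0.001251 = 0.0007431 m/day.
Seepage velocity v = q / n_e = 0.0007431 / 0.09 = 0.008256 m/day.
Travel time t = L / v = 2550 / 0.008256 = 3.088e+05 days = 845.6 years.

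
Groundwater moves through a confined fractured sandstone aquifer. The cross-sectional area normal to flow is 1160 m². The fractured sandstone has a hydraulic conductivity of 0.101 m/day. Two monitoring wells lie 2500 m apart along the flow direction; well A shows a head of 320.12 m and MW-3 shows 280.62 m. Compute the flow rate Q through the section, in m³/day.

1.85

Hydraulic gradient i = (320.12 − 280.62) / 2500 = 39.5 / 2500 = 0.01580.
Darcy's law: Q = K · A · i = 0.1010 × 1160 × 0.01580 = 1.851 m³/day.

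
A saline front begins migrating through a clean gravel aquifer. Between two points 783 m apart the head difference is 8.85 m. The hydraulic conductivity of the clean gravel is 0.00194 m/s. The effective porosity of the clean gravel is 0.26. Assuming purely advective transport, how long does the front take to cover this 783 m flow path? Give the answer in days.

107

Convert K: 0.00194 m/s × 86400 = 167.6 m/day.
Hydraulic gradient i = Δh / L = 8.85 / 783 = 0.01130.
Darcy flux q = K · i = 167.6 × 0.01130 = 1.895 m/day.
Seepage velocity v = q / n_e = 1.895 / 0.26 = 7.287 m/day.
Travel time t = L / v = 783 / 7.287 = 107.5 days.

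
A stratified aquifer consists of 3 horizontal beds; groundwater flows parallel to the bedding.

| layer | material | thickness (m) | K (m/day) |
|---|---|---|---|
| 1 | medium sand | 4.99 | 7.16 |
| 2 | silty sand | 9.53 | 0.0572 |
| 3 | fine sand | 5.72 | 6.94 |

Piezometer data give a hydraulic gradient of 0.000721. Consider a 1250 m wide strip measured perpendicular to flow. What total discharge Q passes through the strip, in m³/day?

68.5

Flow is parallel to layering, so each bed carries its own Darcy discharge and the transmissivities add.
Σ(K_i·b_i) = 7.16×4.99 + 0.0572×9.53 + 6.94×5.72 = 75.97 m²/day.
Hydraulic gradient i = 0.000721.
Q = Σ(K_i·b_i) · W · i = 75.97 × 1250 × 0.0007210 = 68.47 m³/day.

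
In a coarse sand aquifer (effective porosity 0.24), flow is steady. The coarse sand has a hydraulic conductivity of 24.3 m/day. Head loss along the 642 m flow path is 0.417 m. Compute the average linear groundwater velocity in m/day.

Hydraulic gradient i = Δh / L = 0.417 / 642 = 0.0006495.
Darcy flux q = K · i = 24.30 × 0.0006495 = 0.01578 m/day.
Seepage velocity v = q / n_e = 0.01578 / 0.24 = 0.06577 m/day.

0.0658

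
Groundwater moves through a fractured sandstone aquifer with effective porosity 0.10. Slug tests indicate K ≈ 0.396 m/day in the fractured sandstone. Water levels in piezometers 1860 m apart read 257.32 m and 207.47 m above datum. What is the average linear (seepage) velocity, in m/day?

Hydraulic gradient i = (257.32 − 207.47) / 1860 = 49.85 / 1860 = 0.02680.
Darcy flux q = K · i = 0.3960 × 0.02680 = 0.01061 m/day.
Seepage velocity v = q / n_e = 0.01061 / 0.10 = 0.1061 m/day.

0.106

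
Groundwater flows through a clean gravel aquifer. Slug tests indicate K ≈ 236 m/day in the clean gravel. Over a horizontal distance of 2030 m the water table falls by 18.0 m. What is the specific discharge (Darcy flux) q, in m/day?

2.09

Hydraulic gradient i = Δh / L = 18.0 / 2030 = 0.008867.
Specific discharge q = K · i = 236.0 × 0.008867 = 2.093 m/day.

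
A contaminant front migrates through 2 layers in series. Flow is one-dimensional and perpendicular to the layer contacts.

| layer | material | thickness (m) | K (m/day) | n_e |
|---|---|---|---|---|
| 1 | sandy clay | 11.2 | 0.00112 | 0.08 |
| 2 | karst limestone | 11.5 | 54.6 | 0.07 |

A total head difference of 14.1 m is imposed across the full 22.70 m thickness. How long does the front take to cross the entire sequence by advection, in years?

3.30

With flow normal to the layers, continuity requires the same specific discharge q through every layer.
Σ(b_i/K_i) = 11.2/0.00112 + 11.5/54.6 = 10000 d.
q = Δh / Σ(b_i/K_i) = 14.1 / 10000 = 0.001410 m/day.
In each layer the seepage velocity is v_i = q/n_i, so the layer transit time is t_i = b_i·n_i / q:
  layer 1 (sandy clay): t_1 = 11.2 × 0.08 / 0.001410 = 635.5 d
  layer 2 (karst limestone): t_2 = 11.5 × 0.07 / 0.001410 = 570.9 d
Total t = Σ t_i = 1206 days = 3.303 years.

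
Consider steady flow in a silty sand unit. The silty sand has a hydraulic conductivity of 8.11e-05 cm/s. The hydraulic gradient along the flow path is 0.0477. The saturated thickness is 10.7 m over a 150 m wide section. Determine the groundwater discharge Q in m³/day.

5.36

Convert K: 8.11e-05 cm/s × 864 = 0.07007 m/day.
Cross-sectional area A = 150 × 10.7 = 1605 m².
Hydraulic gradient i = 0.0477.
Darcy's law: Q = K · A · i = 0.07007 × 1605 × 0.04770 = 5.364 m³/day.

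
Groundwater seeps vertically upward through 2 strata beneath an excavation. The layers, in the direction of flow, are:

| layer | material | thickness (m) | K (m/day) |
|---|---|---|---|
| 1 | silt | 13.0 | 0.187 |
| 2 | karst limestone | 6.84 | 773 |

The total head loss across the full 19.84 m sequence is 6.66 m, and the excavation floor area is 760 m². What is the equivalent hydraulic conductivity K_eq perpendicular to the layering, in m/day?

0.285

Flow is perpendicular to layering, so the layers act in series and the equivalent K is the thickness-weighted harmonic mean.
Total thickness L = 13.0 + 6.84 = 19.84 m.
Σ(b_i/K_i) = 13.0/0.187 + 6.84/773 = 69.53 d.
K_eq = L / Σ(b_i/K_i) = 19.84 / 69.53 = 0.2854 m/day.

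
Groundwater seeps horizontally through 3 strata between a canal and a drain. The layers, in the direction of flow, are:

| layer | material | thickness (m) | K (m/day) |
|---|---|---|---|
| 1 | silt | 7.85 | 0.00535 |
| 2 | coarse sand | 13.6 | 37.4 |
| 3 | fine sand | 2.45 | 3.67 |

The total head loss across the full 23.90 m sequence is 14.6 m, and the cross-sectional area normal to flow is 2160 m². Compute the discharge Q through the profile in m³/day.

21.5

Flow is perpendicular to layering, so the layers act in series and the equivalent K is the thickness-weighted harmonic mean.
Total thickness L = 7.85 + 13.6 + 2.45 = 23.90 m.
Σ(b_i/K_i) = 7.85/0.00535 + 13.6/37.4 + 2.45/3.67 = 1468 d.
K_eq = L / Σ(b_i/K_i) = 23.90 / 1468 = 0.01628 m/day.
Q = K_eq · A · (Δh/L) = 0.01628 × 2160 × (14.6/23.90) = 21.48 m³/day.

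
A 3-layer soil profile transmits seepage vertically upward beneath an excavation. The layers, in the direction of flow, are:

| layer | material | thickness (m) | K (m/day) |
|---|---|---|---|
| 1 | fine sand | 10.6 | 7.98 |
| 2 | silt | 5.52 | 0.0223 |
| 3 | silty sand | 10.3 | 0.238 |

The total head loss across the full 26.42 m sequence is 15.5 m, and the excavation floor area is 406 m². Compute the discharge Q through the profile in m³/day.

21.5

Flow is perpendicular to layering, so the layers act in series and the equivalent K is the thickness-weighted harmonic mean.
Total thickness L = 10.6 + 5.52 + 10.3 = 26.42 m.
Σ(b_i/K_i) = 10.6/7.98 + 5.52/0.0223 + 10.3/0.238 = 292.1 d.
K_eq = L / Σ(b_i/K_i) = 26.42 / 292.1 = 0.09044 m/day.
Q = K_eq · A · (Δh/L) = 0.09044 × 406 × (15.5/26.42) = 21.54 m³/day.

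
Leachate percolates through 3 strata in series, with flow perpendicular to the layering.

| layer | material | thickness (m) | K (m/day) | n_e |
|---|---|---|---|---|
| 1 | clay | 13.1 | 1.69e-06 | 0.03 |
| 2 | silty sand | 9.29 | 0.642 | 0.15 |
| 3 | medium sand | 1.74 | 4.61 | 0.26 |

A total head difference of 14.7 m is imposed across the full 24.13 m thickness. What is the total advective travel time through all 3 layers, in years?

With flow normal to the layers, continuity requires the same specific discharge q through every layer.
Σ(b_i/K_i) = 13.1/1.69e-06 + 9.29/0.642 + 1.74/4.61 = 7.751e+06 d.
q = Δh / Σ(b_i/K_i) = 14.7 / 7.751e+06 = 1.896e-06 m/day.
In each layer the seepage velocity is v_i = q/n_i, so the layer transit time is t_i = b_i·n_i / q:
  layer 1 (clay): t_1 = 13.1 × 0.03 / 1.896e-06 = 2.072e+05 d
  layer 2 (silty sand): t_2 = 9.29 × 0.15 / 1.896e-06 = 7.348e+05 d
  layer 3 (medium sand): t_3 = 1.74 × 0.26 / 1.896e-06 = 2.386e+05 d
Total t = Σ t_i = 1.181e+06 days = 3232 years.

3230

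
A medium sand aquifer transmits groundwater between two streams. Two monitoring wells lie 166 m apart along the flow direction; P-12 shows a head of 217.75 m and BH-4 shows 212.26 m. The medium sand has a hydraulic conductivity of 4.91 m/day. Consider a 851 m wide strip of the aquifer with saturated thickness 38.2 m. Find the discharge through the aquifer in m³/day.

5280

Cross-sectional area A = 851 × 38.2 = 32508 m².
Hydraulic gradient i = (217.75 − 212.26) / 166 = 5.49 / 166 = 0.03307.
Darcy's law: Q = K · A · i = 4.910 × 32508 × 0.03307 = 5279 m³/day.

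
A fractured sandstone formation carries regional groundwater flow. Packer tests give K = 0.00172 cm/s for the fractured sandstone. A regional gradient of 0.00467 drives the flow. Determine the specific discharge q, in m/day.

0.00694

Convert K: 0.00172 cm/s × 864 = 1.486 m/day.
Hydraulic gradient i = 0.00467.
Specific discharge q = K · i = 1.486 × 0.004670 = 0.006940 m/day.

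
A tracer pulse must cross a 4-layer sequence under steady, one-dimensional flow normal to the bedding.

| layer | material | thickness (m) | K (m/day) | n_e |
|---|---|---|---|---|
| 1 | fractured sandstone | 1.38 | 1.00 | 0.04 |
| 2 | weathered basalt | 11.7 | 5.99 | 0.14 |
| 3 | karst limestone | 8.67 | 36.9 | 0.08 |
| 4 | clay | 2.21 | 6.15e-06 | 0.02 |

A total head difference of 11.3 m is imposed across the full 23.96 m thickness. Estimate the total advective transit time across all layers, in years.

212

With flow normal to the layers, continuity requires the same specific discharge q through every layer.
Σ(b_i/K_i) = 1.38/1.00 + 11.7/5.99 + 8.67/36.9 + 2.21/6.15e-06 = 3.594e+05 d.
q = Δh / Σ(b_i/K_i) = 11.3 / 3.594e+05 = 3.145e-05 m/day.
In each layer the seepage velocity is v_i = q/n_i, so the layer transit time is t_i = b_i·n_i / q:
  layer 1 (fractured sandstone): t_1 = 1.38 × 0.04 / 3.145e-05 = 1755 d
  layer 2 (weathered basalt): t_2 = 11.7 × 0.14 / 3.145e-05 = 52090 d
  layer 3 (karst limestone): t_3 = 8.67 × 0.08 / 3.145e-05 = 22057 d
  layer 4 (clay): t_4 = 2.21 × 0.02 / 3.145e-05 = 1406 d
Total t = Σ t_i = 77309 days = 211.7 years.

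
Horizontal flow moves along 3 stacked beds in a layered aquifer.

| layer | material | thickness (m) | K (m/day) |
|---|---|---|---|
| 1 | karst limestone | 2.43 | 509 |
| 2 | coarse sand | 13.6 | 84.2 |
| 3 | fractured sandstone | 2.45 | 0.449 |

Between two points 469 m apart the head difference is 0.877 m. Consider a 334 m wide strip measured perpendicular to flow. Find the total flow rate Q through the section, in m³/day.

1490

Flow is parallel to layering, so each bed carries its own Darcy discharge and the transmissivities add.
Σ(K_i·b_i) = 509×2.43 + 84.2×13.6 + 0.449×2.45 = 2383 m²/day.
Hydraulic gradient i = Δh / L = 0.877 / 469 = 0.001870.
Q = Σ(K_i·b_i) · W · i = 2383 × 334 × 0.001870 = 1488 m³/day.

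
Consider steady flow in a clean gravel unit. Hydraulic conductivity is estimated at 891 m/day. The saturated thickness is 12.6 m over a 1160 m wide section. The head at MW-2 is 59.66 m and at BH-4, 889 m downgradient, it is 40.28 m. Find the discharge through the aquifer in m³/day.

284000

Cross-sectional area A = 1160 × 12.6 = 14616 m².
Hydraulic gradient i = (59.66 − 40.28) / 889 = 19.38 / 889 = 0.02180.
Darcy's law: Q = K · A · i = 891.0 × 14616 × 0.02180 = 2.839e+05 m³/day.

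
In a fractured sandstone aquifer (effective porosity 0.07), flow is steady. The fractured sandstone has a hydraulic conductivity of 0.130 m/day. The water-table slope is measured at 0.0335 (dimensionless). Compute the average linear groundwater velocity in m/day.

0.0622

Hydraulic gradient i = 0.0335.
Darcy flux q = K · i = 0.1300 × 0.03350 = 0.004355 m/day.
Seepage velocity v = q / n_e = 0.004355 / 0.07 = 0.06221 m/day.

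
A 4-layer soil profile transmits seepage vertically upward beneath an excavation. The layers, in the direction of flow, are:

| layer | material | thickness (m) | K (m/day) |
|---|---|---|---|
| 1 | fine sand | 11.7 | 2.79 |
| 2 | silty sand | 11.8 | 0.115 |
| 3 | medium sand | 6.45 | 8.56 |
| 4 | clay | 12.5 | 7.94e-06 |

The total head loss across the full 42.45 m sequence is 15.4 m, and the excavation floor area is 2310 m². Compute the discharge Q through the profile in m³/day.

Flow is perpendicular to layering, so the layers act in series and the equivalent K is the thickness-weighted harmonic mean.
Total thickness L = 11.7 + 11.8 + 6.45 + 12.5 = 42.45 m.
Σ(b_i/K_i) = 11.7/2.79 + 11.8/0.115 + 6.45/8.56 + 12.5/7.94e-06 = 1.574e+06 d.
K_eq = L / Σ(b_i/K_i) = 42.45 / 1.574e+06 = 2.696e-05 m/day.
Q = K_eq · A · (Δh/L) = 2.696e-05 × 2310 × (15.4/42.45) = 0.02260 m³/day.

0.0226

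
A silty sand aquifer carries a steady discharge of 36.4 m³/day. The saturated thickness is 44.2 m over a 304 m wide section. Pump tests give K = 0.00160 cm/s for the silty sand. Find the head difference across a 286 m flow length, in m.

0.560

Convert K: 0.00160 cm/s × 864 = 1.382 m/day.
Cross-sectional area A = 304 × 44.2 = 13437 m².
From Q = K·A·i, i = Q / (K·A) = 36.4 / (1.382 × 13437) = 0.001960.
Head loss Δh = i · L = 0.001960 × 286 = 0.5605 m.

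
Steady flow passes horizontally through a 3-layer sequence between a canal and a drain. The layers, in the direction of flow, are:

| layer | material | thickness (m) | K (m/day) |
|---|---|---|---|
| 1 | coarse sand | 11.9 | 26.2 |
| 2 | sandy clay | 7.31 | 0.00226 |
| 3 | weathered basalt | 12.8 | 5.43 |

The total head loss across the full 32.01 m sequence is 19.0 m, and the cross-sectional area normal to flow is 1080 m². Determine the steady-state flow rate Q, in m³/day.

Flow is perpendicular to layering, so the layers act in series and the equivalent K is the thickness-weighted harmonic mean.
Total thickness L = 11.9 + 7.31 + 12.8 = 32.01 m.
Σ(b_i/K_i) = 11.9/26.2 + 7.31/0.00226 + 12.8/5.43 = 3237 d.
K_eq = L / Σ(b_i/K_i) = 32.01 / 3237 = 0.009888 m/day.
Q = K_eq · A · (Δh/L) = 0.009888 × 1080 × (19.0/32.01) = 6.339 m³/day.

6.34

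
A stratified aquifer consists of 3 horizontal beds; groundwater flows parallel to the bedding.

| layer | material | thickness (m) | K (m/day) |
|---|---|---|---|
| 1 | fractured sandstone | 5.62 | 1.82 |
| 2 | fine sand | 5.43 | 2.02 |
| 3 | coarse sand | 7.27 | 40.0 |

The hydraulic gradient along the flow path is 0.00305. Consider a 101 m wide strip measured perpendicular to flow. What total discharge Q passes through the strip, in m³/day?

96.1

Flow is parallel to layering, so each bed carries its own Darcy discharge and the transmissivities add.
Σ(K_i·b_i) = 1.82×5.62 + 2.02×5.43 + 40.0×7.27 = 312.0 m²/day.
Hydraulic gradient i = 0.00305.
Q = Σ(K_i·b_i) · W · i = 312.0 × 101 × 0.003050 = 96.11 m³/day.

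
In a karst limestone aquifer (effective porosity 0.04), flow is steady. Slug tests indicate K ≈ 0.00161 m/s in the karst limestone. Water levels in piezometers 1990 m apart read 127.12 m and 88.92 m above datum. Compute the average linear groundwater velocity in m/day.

Convert K: 0.00161 m/s × 86400 = 139.1 m/day.
Hydraulic gradient i = (127.12 − 88.92) / 1990 = 38.2 / 1990 = 0.01920.
Darcy flux q = K · i = 139.1 × 0.01920 = 2.670 m/day.
Seepage velocity v = q / n_e = 2.670 / 0.04 = 66.76 m/day.

66.8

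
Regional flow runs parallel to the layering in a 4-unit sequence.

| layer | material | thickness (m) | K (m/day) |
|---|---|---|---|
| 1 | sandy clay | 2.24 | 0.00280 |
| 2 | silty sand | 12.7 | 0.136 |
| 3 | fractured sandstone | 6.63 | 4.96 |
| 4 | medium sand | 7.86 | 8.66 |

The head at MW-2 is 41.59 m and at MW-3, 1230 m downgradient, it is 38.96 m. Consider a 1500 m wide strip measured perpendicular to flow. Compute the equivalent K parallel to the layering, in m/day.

3.49

Flow is parallel to layering, so each bed carries its own Darcy discharge and the transmissivities add.
Σ(K_i·b_i) = 0.00280×2.24 + 0.136×12.7 + 4.96×6.63 + 8.66×7.86 = 102.7 m²/day.
Total thickness b = 29.43 m, so K_eq = Σ(K_i·b_i)/b = 3.489 m/day.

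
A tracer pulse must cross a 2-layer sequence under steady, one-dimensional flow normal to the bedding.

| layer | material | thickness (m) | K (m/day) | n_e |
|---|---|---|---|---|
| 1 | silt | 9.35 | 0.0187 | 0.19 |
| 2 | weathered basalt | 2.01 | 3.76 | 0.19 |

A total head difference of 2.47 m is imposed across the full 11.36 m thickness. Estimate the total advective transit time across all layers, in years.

1.20

With flow normal to the layers, continuity requires the same specific discharge q through every layer.
Σ(b_i/K_i) = 9.35/0.0187 + 2.01/3.76 = 500.5 d.
q = Δh / Σ(b_i/K_i) = 2.47 / 500.5 = 0.004935 m/day.
In each layer the seepage velocity is v_i = q/n_i, so the layer transit time is t_i = b_i·n_i / q:
  layer 1 (silt): t_1 = 9.35 × 0.19 / 0.004935 = 360.0 d
  layer 2 (weathered basalt): t_2 = 2.01 × 0.19 / 0.004935 = 77.39 d
Total t = Σ t_i = 437.4 days = 1.198 years.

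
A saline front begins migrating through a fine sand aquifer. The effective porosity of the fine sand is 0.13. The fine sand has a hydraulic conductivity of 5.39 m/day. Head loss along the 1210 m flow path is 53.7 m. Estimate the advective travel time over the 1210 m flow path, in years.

1.80

Hydraulic gradient i = Δh / L = 53.7 / 1210 = 0.04438.
Darcy flux q = K · i = 5.390 × 0.04438 = 0.2392 m/day.
Seepage velocity v = q / n_e = 0.2392 / 0.13 = 1.840 m/day.
Travel time t = L / v = 1210 / 1.840 = 657.6 days = 1.800 years.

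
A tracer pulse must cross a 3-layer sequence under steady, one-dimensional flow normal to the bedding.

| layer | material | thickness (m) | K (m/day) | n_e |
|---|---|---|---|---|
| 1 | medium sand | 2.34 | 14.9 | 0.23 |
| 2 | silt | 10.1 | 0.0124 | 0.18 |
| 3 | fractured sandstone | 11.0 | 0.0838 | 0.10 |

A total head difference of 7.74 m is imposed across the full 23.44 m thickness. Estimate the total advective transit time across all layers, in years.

1.16

With flow normal to the layers, continuity requires the same specific discharge q through every layer.
Σ(b_i/K_i) = 2.34/14.9 + 10.1/0.0124 + 11.0/0.0838 = 945.9 d.
q = Δh / Σ(b_i/K_i) = 7.74 / 945.9 = 0.008182 m/day.
In each layer the seepage velocity is v_i = q/n_i, so the layer transit time is t_i = b_i·n_i / q:
  layer 1 (medium sand): t_1 = 2.34 × 0.23 / 0.008182 = 65.78 d
  layer 2 (silt): t_2 = 10.1 × 0.18 / 0.008182 = 222.2 d
  layer 3 (fractured sandstone): t_3 = 11.0 × 0.10 / 0.008182 = 134.4 d
Total t = Σ t_i = 422.4 days = 1.156 years.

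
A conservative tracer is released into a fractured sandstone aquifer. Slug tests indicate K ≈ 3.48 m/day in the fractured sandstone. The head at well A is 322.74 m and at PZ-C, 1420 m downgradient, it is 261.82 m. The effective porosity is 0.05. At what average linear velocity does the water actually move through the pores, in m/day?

Hydraulic gradient i = (322.74 − 261.82) / 1420 = 60.92 / 1420 = 0.04290.
Darcy flux q = K · i = 3.480 × 0.04290 = 0.1493 m/day.
Seepage velocity v = q / n_e = 0.1493 / 0.05 = 2.986 m/day.

2.99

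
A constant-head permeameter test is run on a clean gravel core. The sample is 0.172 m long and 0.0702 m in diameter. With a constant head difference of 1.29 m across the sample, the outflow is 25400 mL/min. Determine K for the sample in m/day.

Cross-sectional area A = π·(d/2)² = π × (0.0702/2)² = 0.003870 m².
Convert discharge: 25400 mL/min = 0.0004233 m³/s.
Darcy's law rearranged: K = Q·L / (A·Δh) = 0.0004233 × 0.172 / (0.003870 × 1.29) = 0.01458 m/s = 1260 m/day.

1260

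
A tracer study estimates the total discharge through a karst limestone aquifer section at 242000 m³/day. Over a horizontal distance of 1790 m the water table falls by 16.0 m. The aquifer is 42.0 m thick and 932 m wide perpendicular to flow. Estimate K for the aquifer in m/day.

692

Cross-sectional area A = 932 × 42.0 = 39144 m².
Hydraulic gradient i = Δh / L = 16.0 / 1790 = 0.008939.
From Q = K·A·i, K = Q / (A·i) = 242000 / (39144 × 0.008939) = 691.6 m/day.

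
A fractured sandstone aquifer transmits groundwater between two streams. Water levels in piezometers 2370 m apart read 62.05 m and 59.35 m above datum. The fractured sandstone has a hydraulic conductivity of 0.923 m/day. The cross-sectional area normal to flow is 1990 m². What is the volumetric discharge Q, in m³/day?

Hydraulic gradient i = (62.05 − 59.35) / 2370 = 2.7 / 2370 = 0.001139.
Darcy's law: Q = K · A · i = 0.9230 × 1990 × 0.001139 = 2.093 m³/day.

2.09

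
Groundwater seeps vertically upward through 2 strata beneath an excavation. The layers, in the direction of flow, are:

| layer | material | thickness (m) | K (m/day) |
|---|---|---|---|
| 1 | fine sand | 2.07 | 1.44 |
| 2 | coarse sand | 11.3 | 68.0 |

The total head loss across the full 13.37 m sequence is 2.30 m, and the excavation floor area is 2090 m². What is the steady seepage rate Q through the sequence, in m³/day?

3000

Flow is perpendicular to layering, so the layers act in series and the equivalent K is the thickness-weighted harmonic mean.
Total thickness L = 2.07 + 11.3 = 13.37 m.
Σ(b_i/K_i) = 2.07/1.44 + 11.3/68.0 = 1.604 d.
K_eq = L / Σ(b_i/K_i) = 13.37 / 1.604 = 8.337 m/day.
Q = K_eq · A · (Δh/L) = 8.337 × 2090 × (2.30/13.37) = 2997 m³/day.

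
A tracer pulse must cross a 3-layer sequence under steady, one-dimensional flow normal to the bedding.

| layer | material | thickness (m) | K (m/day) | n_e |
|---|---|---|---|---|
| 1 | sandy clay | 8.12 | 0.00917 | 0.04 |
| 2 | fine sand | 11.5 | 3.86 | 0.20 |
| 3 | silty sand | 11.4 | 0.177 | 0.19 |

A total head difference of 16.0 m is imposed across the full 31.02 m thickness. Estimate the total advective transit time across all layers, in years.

With flow normal to the layers, continuity requires the same specific discharge q through every layer.
Σ(b_i/K_i) = 8.12/0.00917 + 11.5/3.86 + 11.4/0.177 = 952.9 d.
q = Δh / Σ(b_i/K_i) = 16.0 / 952.9 = 0.01679 m/day.
In each layer the seepage velocity is v_i = q/n_i, so the layer transit time is t_i = b_i·n_i / q:
  layer 1 (sandy clay): t_1 = 8.12 × 0.04 / 0.01679 = 19.34 d
  layer 2 (fine sand): t_2 = 11.5 × 0.20 / 0.01679 = 137.0 d
  layer 3 (silty sand): t_3 = 11.4 × 0.19 / 0.01679 = 129.0 d
Total t = Σ t_i = 285.3 days = 0.7812 years.

0.781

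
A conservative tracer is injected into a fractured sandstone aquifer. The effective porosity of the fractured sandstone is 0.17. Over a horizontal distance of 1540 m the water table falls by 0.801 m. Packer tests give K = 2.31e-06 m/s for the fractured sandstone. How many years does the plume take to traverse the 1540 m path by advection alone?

Convert K: 2.31e-06 m/s × 86400 = 0.1996 m/day.
Hydraulic gradient i = Δh / L = 0.801 / 1540 = 0.0005201.
Darcy flux q = K · i = 0.1996 × 0.0005201 = 0.0001038 m/day.
Seepage velocity v = q / n_e = 0.0001038 / 0.17 = 0.0006106 m/day.
Travel time t = L / v = 1540 / 0.0006106 = 2.522e+06 days = 6905 years.

6900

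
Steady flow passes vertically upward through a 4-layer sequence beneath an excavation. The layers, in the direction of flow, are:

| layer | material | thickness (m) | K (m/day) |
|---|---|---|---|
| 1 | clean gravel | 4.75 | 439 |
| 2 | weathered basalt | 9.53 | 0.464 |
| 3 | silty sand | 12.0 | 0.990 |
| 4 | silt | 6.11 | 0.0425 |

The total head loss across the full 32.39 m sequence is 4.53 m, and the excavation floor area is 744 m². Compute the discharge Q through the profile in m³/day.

19.1

Flow is perpendicular to layering, so the layers act in series and the equivalent K is the thickness-weighted harmonic mean.
Total thickness L = 4.75 + 9.53 + 12.0 + 6.11 = 32.39 m.
Σ(b_i/K_i) = 4.75/439 + 9.53/0.464 + 12.0/0.990 + 6.11/0.0425 = 176.4 d.
K_eq = L / Σ(b_i/K_i) = 32.39 / 176.4 = 0.1836 m/day.
Q = K_eq · A · (Δh/L) = 0.1836 × 744 × (4.53/32.39) = 19.10 m³/day.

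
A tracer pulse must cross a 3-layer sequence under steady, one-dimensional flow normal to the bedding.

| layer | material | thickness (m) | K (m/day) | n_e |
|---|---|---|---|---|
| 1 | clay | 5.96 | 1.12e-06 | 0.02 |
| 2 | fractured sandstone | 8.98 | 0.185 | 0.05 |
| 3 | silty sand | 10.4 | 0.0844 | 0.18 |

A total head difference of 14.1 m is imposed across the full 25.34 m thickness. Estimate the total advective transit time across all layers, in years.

2520

With flow normal to the layers, continuity requires the same specific discharge q through every layer.
Σ(b_i/K_i) = 5.96/1.12e-06 + 8.98/0.185 + 10.4/0.0844 = 5.322e+06 d.
q = Δh / Σ(b_i/K_i) = 14.1 / 5.322e+06 = 2.650e-06 m/day.
In each layer the seepage velocity is v_i = q/n_i, so the layer transit time is t_i = b_i·n_i / q:
  layer 1 (clay): t_1 = 5.96 × 0.02 / 2.650e-06 = 44988 d
  layer 2 (fractured sandstone): t_2 = 8.98 × 0.05 / 2.650e-06 = 1.695e+05 d
  layer 3 (silty sand): t_3 = 10.4 × 0.18 / 2.650e-06 = 7.065e+05 d
Total t = Σ t_i = 9.210e+05 days = 2521 years.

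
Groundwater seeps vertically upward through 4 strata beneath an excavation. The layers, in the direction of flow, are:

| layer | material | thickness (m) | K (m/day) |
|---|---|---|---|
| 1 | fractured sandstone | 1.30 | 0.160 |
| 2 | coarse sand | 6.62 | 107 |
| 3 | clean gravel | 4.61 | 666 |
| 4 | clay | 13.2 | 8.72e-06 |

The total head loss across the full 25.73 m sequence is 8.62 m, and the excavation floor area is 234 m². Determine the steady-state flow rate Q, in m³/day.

0.00133

Flow is perpendicular to layering, so the layers act in series and the equivalent K is the thickness-weighted harmonic mean.
Total thickness L = 1.30 + 6.62 + 4.61 + 13.2 = 25.73 m.
Σ(b_i/K_i) = 1.30/0.160 + 6.62/107 + 4.61/666 + 13.2/8.72e-06 = 1.514e+06 d.
K_eq = L / Σ(b_i/K_i) = 25.73 / 1.514e+06 = 1.700e-05 m/day.
Q = K_eq · A · (Δh/L) = 1.700e-05 × 234 × (8.62/25.73) = 0.001332 m³/day.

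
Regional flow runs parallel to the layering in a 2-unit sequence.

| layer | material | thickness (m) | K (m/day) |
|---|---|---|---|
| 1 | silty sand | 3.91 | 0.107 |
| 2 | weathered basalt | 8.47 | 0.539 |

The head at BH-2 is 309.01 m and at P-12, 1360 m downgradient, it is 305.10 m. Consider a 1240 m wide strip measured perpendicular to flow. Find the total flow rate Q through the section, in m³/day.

Flow is parallel to layering, so each bed carries its own Darcy discharge and the transmissivities add.
Σ(K_i·b_i) = 0.107×3.91 + 0.539×8.47 = 4.984 m²/day.
Hydraulic gradient i = (309.01 − 305.10) / 1360 = 3.91 / 1360 = 0.002875.
Q = Σ(K_i·b_i) · W · i = 4.984 × 1240 × 0.002875 = 17.77 m³/day.

17.8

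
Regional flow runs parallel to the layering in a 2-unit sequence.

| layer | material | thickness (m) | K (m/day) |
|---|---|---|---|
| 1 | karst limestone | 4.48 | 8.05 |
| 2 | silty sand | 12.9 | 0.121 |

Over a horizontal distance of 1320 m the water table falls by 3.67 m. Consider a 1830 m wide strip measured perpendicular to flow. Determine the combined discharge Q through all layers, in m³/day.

191

Flow is parallel to layering, so each bed carries its own Darcy discharge and the transmissivities add.
Σ(K_i·b_i) = 8.05×4.48 + 0.121×12.9 = 37.62 m²/day.
Hydraulic gradient i = Δh / L = 3.67 / 1320 = 0.002780.
Q = Σ(K_i·b_i) · W · i = 37.62 × 1830 × 0.002780 = 191.4 m³/day.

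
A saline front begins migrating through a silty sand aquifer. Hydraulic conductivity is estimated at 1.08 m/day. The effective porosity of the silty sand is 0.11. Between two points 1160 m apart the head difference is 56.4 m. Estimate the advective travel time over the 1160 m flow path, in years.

6.65

Hydraulic gradient i = Δh / L = 56.4 / 1160 = 0.04862.
Darcy flux q = K · i = 1.080 × 0.04862 = 0.05251 m/day.
Seepage velocity v = q / n_e = 0.05251 / 0.11 = 0.4774 m/day.
Travel time t = L / v = 1160 / 0.4774 = 2430 days = 6.653 years.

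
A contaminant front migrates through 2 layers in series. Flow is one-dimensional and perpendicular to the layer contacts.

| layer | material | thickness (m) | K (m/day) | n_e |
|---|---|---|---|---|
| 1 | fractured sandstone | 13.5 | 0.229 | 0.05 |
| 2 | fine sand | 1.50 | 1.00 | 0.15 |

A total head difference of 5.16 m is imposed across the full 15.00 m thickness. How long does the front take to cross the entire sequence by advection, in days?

10.5

With flow normal to the layers, continuity requires the same specific discharge q through every layer.
Σ(b_i/K_i) = 13.5/0.229 + 1.50/1.00 = 60.45 d.
q = Δh / Σ(b_i/K_i) = 5.16 / 60.45 = 0.08536 m/day.
In each layer the seepage velocity is v_i = q/n_i, so the layer transit time is t_i = b_i·n_i / q:
  layer 1 (fractured sandstone): t_1 = 13.5 × 0.05 / 0.08536 = 7.908 d
  layer 2 (fine sand): t_2 = 1.50 × 0.15 / 0.08536 = 2.636 d
Total t = Σ t_i = 10.54 days.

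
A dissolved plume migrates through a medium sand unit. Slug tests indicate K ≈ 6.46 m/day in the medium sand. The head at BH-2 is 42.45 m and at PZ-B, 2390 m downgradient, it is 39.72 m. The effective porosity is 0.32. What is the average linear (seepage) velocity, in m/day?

Hydraulic gradient i = (42.45 − 39.72) / 2390 = 2.73 / 2390 = 0.001142.
Darcy flux q = K · i = 6.460 × 0.001142 = 0.007379 m/day.
Seepage velocity v = q / n_e = 0.007379 / 0.32 = 0.02306 m/day.

0.0231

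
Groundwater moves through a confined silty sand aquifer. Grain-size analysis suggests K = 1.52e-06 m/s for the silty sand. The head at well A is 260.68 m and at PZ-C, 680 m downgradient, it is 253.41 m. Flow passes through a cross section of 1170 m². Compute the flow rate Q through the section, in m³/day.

1.64

Convert K: 1.52e-06 m/s × 86400 = 0.1313 m/day.
Hydraulic gradient i = (260.68 − 253.41) / 680 = 7.27 / 680 = 0.01069.
Darcy's law: Q = K · A · i = 0.1313 × 1170 × 0.01069 = 1.643 m³/day.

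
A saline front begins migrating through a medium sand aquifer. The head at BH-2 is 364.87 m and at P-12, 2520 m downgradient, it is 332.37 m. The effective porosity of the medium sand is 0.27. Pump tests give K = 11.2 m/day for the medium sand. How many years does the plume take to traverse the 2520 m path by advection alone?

Hydraulic gradient i = (364.87 − 332.37) / 2520 = 32.5 / 2520 = 0.01290.
Darcy flux q = K · i = 11.20 × 0.01290 = 0.1444 m/day.
Seepage velocity v = q / n_e = 0.1444 / 0.27 = 0.5350 m/day.
Travel time t = L / v = 2520 / 0.5350 = 4710 days = 12.90 years.

12.9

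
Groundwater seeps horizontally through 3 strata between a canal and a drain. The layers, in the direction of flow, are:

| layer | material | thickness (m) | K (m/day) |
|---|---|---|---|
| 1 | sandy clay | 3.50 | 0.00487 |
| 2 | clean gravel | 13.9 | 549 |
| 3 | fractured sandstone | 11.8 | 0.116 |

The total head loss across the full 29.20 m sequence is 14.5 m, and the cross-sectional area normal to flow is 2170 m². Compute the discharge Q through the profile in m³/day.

Flow is perpendicular to layering, so the layers act in series and the equivalent K is the thickness-weighted harmonic mean.
Total thickness L = 3.50 + 13.9 + 11.8 = 29.20 m.
Σ(b_i/K_i) = 3.50/0.00487 + 13.9/549 + 11.8/0.116 = 820.4 d.
K_eq = L / Σ(b_i/K_i) = 29.20 / 820.4 = 0.03559 m/day.
Q = K_eq · A · (Δh/L) = 0.03559 × 2170 × (14.5/29.20) = 38.35 m³/day.

38.4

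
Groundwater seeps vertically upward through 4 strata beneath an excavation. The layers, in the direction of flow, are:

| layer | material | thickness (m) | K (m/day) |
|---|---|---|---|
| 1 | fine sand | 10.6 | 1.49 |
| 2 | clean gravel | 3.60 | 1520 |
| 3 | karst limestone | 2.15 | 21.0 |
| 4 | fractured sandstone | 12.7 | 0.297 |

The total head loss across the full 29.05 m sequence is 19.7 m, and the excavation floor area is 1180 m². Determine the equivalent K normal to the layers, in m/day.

Flow is perpendicular to layering, so the layers act in series and the equivalent K is the thickness-weighted harmonic mean.
Total thickness L = 10.6 + 3.60 + 2.15 + 12.7 = 29.05 m.
Σ(b_i/K_i) = 10.6/1.49 + 3.60/1520 + 2.15/21.0 + 12.7/0.297 = 49.98 d.
K_eq = L / Σ(b_i/K_i) = 29.05 / 49.98 = 0.5812 m/day.

0.581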